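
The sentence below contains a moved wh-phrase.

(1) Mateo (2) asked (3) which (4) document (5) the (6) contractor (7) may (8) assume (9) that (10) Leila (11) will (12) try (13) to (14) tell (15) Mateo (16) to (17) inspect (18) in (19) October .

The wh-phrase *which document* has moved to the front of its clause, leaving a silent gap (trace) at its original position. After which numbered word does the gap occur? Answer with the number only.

17

Before movement: The contractor may assume that Leila will try to tell Mateo to inspect which document in October.
'which document' functions as the direct object of 'inspect'. Fronting leaves a gap immediately after 'inspect':
Mateo asked which document the contractor may assume that Leila will try to tell Mateo to inspect ___ in October.
'inspect' is word 17.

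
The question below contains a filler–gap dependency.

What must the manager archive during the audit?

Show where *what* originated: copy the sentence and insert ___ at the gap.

Pre-movement form: The manager must archive what during the audit.
'what' functions as the direct object of 'archive'. The gap is right after 'archive'.

What must the manager archive ___ during the audit?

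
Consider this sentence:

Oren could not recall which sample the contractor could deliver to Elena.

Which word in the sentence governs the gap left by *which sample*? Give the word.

Before movement: The contractor could deliver which sample to Elena.
'which sample' is the direct object of 'deliver'. Fronting leaves a gap immediately after 'deliver':
Oren could not recall which sample the contractor could deliver ___ to Elena.

deliver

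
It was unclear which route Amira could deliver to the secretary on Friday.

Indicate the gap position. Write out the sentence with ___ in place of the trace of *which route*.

Underlying clause: Amira could deliver which route to the secretary on Friday.
'which route' functions as the direct object of 'deliver'. The gap is right after 'deliver'.

It was unclear which route Amira could deliver ___ to the secretary on Friday.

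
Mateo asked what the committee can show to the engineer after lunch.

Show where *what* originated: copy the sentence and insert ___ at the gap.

Before movement: The committee can show what to the engineer after lunch.
'what' is the direct object of 'show'. The gap is right after 'show'.

Mateo asked what the committee can show ___ to the engineer after lunch.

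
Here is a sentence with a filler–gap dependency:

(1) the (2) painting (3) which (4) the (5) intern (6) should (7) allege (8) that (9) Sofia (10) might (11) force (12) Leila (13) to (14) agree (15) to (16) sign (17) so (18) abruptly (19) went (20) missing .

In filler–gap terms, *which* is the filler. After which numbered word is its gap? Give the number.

'which' is the direct object of 'sign'. Fronting leaves a gap immediately after 'sign':
The painting which the intern should allege that Sofia might force Leila to agree to sign ___ so abruptly went missing.
'sign' is word 16.

16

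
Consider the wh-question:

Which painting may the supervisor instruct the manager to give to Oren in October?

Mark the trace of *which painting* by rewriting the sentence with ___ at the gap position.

In situ: The supervisor may instruct the manager to give which painting to Oren in October.
'which painting' functions as the direct object of 'give'. The gap is right after 'give'.

Which painting may the supervisor instruct the manager to give ___ to Oren in October?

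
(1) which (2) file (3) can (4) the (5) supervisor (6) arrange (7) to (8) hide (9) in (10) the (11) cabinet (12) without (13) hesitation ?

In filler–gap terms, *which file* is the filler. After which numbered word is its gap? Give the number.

8

Before movement: The supervisor can arrange to hide which file in the cabinet without hesitation.
'which file' is the direct object of 'hide'. Fronting leaves a gap immediately after 'hide':
Which file can the supervisor arrange to hide ___ in the cabinet without hesitation?
'hide' is word 8.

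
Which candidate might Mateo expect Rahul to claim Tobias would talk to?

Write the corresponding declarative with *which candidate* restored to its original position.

Mateo might expect Rahul to claim Tobias would talk to which candidate.

'which candidate' functions as the object of the preposition 'to'. Wh-movement fronts it, leaving a gap right after 'to':
Which candidate might Mateo expect Rahul to claim Tobias would talk to ___?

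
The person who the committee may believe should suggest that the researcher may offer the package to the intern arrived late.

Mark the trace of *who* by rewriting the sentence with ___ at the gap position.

The filler 'who' is interpreted as the subject of the clause embedded under 'believe'. The gap is right after 'believe'.

The person who the committee may believe ___ should suggest that the researcher may offer the package to the intern arrived late.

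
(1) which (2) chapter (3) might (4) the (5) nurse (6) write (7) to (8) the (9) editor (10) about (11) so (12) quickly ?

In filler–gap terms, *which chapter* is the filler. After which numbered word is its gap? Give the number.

10

Before movement: The nurse might write to the editor about which chapter so quickly.
'which chapter' is the object of the preposition 'about'. Wh-movement fronts it, leaving a gap right after 'about':
Which chapter might the nurse write to the editor about ___ so quickly?
'about' is word 10.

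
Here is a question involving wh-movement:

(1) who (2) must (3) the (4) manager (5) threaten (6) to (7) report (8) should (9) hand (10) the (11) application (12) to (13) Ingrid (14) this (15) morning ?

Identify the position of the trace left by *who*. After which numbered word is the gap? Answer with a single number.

Pre-movement form: The manager must threaten to report who should hand the application to Ingrid this morning.
'who' functions as the subject of the clause embedded under 'report'. It moves to the left edge, and the trace sits right after 'report':
Who must the manager threaten to report ___ should hand the application to Ingrid this morning?
'report' is word 7.

7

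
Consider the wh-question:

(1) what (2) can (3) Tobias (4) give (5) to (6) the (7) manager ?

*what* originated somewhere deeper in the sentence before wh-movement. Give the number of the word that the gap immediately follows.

4

Underlying clause: Tobias can give what to the manager.
'what' functions as the direct object of 'give'. Wh-movement fronts it, leaving a gap right after 'give':
What can Tobias give ___ to the manager?
'give' is word 4.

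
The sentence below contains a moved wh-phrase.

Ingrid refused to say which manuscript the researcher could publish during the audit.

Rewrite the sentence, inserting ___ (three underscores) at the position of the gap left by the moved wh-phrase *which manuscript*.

Ingrid refused to say which manuscript the researcher could publish ___ during the audit.

In situ: The researcher could publish which manuscript during the audit.
The filler 'which manuscript' is interpreted as the direct object of 'publish'. The gap is right after 'publish'.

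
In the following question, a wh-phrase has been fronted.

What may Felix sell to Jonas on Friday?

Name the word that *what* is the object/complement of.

sell

In situ: Felix may sell what to Jonas on Friday.
'what' functions as the direct object of 'sell'. It moves to the left edge, and the trace sits right after 'sell':
What may Felix sell ___ to Jonas on Friday?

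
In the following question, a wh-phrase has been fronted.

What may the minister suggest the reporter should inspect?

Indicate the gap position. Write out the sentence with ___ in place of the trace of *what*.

In situ: The minister may suggest the reporter should inspect what.
The filler 'what' is interpreted as the direct object of 'inspect'. The gap is right after 'inspect'.

What may the minister suggest the reporter should inspect ___?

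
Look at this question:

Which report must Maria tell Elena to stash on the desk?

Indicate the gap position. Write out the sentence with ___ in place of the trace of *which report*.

In situ: Maria must tell Elena to stash which report on the desk.
The filler 'which report' is interpreted as the direct object of 'stash'. The gap is right after 'stash'.

Which report must Maria tell Elena to stash ___ on the desk?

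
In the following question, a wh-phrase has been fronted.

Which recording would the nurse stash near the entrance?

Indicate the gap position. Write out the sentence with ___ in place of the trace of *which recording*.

Before movement: The nurse would stash which recording near the entrance.
'which recording' is the direct object of 'stash'. The gap is right after 'stash'.

Which recording would the nurse stash ___ near the entrance?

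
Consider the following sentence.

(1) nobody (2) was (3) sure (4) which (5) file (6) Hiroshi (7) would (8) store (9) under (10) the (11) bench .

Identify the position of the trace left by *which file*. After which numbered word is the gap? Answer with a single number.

8

Pre-movement form: Hiroshi would store which file under the bench.
The filler 'which file' is interpreted as the direct object of 'store'. Wh-movement fronts it, leaving a gap right after 'store':
Nobody was sure which file Hiroshi would store ___ under the bench.
'store' is word 8.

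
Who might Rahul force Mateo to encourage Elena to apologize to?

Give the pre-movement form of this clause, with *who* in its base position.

Rahul might force Mateo to encourage Elena to apologize to who.

The filler 'who' is interpreted as the object of the preposition 'to'. Fronting leaves a gap immediately after 'to':
Who might Rahul force Mateo to encourage Elena to apologize to ___?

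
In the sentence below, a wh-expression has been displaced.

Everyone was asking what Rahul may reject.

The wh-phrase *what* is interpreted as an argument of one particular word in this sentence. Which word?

Pre-movement form: Rahul may reject what.
'what' is the direct object of 'reject'. Fronting leaves a gap immediately after 'reject':
Everyone was asking what Rahul may reject ___.

reject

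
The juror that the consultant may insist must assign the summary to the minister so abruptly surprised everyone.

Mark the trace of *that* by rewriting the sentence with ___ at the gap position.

The juror that the consultant may insist ___ must assign the summary to the minister so abruptly surprised everyone.

'that' functions as the subject of the clause embedded under 'insist'. The gap is right after 'insist'.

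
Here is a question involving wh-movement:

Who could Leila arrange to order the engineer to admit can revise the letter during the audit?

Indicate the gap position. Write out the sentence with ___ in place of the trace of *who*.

Who could Leila arrange to order the engineer to admit ___ can revise the letter during the audit?

In situ: Leila could arrange to order the engineer to admit who can revise the letter during the audit.
'who' is the subject of the clause embedded under 'admit'. The gap is right after 'admit'.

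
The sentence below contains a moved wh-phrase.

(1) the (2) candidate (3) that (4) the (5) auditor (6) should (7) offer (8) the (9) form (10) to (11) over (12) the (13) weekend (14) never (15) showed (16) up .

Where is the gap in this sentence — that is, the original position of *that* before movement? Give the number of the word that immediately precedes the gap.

'that' functions as the object of the preposition 'to' (recipient of 'offer'). Wh-movement fronts it, leaving a gap right after 'to':
The candidate that the auditor should offer the form to ___ over the weekend never showed up.
'to' is word 10.

10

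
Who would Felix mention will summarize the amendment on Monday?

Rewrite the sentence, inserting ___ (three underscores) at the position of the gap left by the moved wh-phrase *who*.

Who would Felix mention ___ will summarize the amendment on Monday?

Underlying clause: Felix would mention who will summarize the amendment on Monday.
'who' is the subject of the clause embedded under 'mention'. The gap is right after 'mention'.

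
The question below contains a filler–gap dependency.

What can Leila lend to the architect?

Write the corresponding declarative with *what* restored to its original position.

The filler 'what' is interpreted as the direct object of 'lend'. It moves to the left edge, and the trace sits right after 'lend':
What can Leila lend ___ to the architect?

Leila can lend what to the architect.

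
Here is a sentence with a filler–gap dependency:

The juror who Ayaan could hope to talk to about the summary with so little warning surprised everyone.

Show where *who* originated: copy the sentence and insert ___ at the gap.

The juror who Ayaan could hope to talk to ___ about the summary with so little warning surprised everyone.

'who' functions as the object of the preposition 'to'. The gap is right after 'to'.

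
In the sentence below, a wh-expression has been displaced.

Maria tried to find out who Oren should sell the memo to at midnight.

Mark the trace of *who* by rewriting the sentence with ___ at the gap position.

Before movement: Oren should sell the memo to who at midnight.
'who' is the object of the preposition 'to' (recipient of 'sell'). The gap is right after 'to'.

Maria tried to find out who Oren should sell the memo to ___ at midnight.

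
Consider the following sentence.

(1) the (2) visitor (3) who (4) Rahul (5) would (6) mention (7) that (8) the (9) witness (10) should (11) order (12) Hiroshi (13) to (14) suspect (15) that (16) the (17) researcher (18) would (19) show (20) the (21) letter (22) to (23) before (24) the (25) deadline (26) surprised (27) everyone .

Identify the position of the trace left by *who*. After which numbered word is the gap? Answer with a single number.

'who' functions as the object of the preposition 'to' (recipient of 'show'). Fronting leaves a gap immediately after 'to':
The visitor who Rahul would mention that the witness should order Hiroshi to suspect that the researcher would show the letter to ___ before the deadline surprised everyone.
'to' is word 22.

22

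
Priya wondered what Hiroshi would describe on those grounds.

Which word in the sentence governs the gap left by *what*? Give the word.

Before movement: Hiroshi would describe what on those grounds.
'what' functions as the direct object of 'describe'. Fronting leaves a gap immediately after 'describe':
Priya wondered what Hiroshi would describe ___ on those grounds.

describe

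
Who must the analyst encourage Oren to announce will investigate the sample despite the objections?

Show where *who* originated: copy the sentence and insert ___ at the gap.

Underlying clause: The analyst must encourage Oren to announce who will investigate the sample despite the objections.
The filler 'who' is interpreted as the subject of the clause embedded under 'announce'. The gap is right after 'announce'.

Who must the analyst encourage Oren to announce ___ will investigate the sample despite the objections?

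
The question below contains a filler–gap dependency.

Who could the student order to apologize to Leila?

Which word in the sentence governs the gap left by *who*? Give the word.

order

Pre-movement form: The student could order who to apologize to Leila.
'who' functions as the direct object of 'order'. Wh-movement fronts it, leaving a gap right after 'order':
Who could the student order ___ to apologize to Leila?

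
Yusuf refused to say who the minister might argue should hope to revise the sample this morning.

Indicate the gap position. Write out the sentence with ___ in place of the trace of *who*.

Yusuf refused to say who the minister might argue ___ should hope to revise the sample this morning.

Underlying clause: The minister might argue who should hope to revise the sample this morning.
'who' functions as the subject of the clause embedded under 'argue'. The gap is right after 'argue'.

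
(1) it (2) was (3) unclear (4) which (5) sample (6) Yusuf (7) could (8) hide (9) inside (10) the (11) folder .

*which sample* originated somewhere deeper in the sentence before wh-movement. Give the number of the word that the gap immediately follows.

Before movement: Yusuf could hide which sample inside the folder.
'which sample' is the direct object of 'hide'. Wh-movement fronts it, leaving a gap right after 'hide':
It was unclear which sample Yusuf could hide ___ inside the folder.
'hide' is word 8.

8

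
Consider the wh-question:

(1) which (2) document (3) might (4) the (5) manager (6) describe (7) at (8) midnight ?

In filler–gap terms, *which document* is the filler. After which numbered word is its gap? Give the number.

Before movement: The manager might describe which document at midnight.
The filler 'which document' is interpreted as the direct object of 'describe'. Wh-movement fronts it, leaving a gap right after 'describe':
Which document might the manager describe ___ at midnight?
'describe' is word 6.

6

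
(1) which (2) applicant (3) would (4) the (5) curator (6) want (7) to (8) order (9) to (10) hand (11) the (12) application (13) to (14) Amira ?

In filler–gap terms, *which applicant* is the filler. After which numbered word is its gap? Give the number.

In situ: The curator would want to order which applicant to hand the application to Amira.
'which applicant' functions as the direct object of 'order'. Fronting leaves a gap immediately after 'order':
Which applicant would the curator want to order ___ to hand the application to Amira?
'order' is word 8.

8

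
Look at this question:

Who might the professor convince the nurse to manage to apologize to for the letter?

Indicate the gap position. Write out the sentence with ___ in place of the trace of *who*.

Pre-movement form: The professor might convince the nurse to manage to apologize to who for the letter.
'who' is the object of the preposition 'to'. The gap is right after 'to'.

Who might the professor convince the nurse to manage to apologize to ___ for the letter?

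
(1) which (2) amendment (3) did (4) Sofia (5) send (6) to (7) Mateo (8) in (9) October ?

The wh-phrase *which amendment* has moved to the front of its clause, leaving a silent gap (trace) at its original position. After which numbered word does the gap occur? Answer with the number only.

5

Pre-movement form: Sofia did send which amendment to Mateo in October.
'which amendment' is the direct object of 'send'. It moves to the left edge, and the trace sits right after 'send':
Which amendment did Sofia send ___ to Mateo in October?
'send' is word 5.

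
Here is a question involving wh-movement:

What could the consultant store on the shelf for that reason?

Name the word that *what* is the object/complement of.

store

Pre-movement form: The consultant could store what on the shelf for that reason.
'what' functions as the direct object of 'store'. It moves to the left edge, and the trace sits right after 'store':
What could the consultant store ___ on the shelf for that reason?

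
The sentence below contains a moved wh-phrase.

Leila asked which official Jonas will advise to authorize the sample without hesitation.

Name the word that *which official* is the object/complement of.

Before movement: Jonas will advise which official to authorize the sample without hesitation.
'which official' is the direct object of 'advise'. It moves to the left edge, and the trace sits right after 'advise':
Leila asked which official Jonas will advise ___ to authorize the sample without hesitation.

advise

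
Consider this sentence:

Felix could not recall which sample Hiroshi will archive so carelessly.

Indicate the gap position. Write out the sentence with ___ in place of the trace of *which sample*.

Before movement: Hiroshi will archive which sample so carelessly.
'which sample' functions as the direct object of 'archive'. The gap is right after 'archive'.

Felix could not recall which sample Hiroshi will archive ___ so carelessly.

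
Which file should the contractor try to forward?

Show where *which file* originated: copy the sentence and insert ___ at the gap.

Underlying clause: The contractor should try to forward which file.
'which file' functions as the direct object of 'forward'. The gap is right after 'forward'.

Which file should the contractor try to forward ___?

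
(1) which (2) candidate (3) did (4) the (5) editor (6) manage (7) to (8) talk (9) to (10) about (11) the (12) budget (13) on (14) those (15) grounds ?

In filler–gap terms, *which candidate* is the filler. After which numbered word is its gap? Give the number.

9

In situ: The editor did manage to talk to which candidate about the budget on those grounds.
'which candidate' functions as the object of the preposition 'to'. Wh-movement fronts it, leaving a gap right after 'to':
Which candidate did the editor manage to talk to ___ about the budget on those grounds?
'to' is word 9.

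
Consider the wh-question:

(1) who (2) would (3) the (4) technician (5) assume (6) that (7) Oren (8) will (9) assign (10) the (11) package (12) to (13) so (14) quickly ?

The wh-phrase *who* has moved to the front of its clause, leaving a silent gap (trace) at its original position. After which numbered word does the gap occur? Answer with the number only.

Pre-movement form: The technician would assume that Oren will assign the package to who so quickly.
'who' functions as the object of the preposition 'to' (recipient of 'assign'). Wh-movement fronts it, leaving a gap right after 'to':
Who would the technician assume that Oren will assign the package to ___ so quickly?
'to' is word 12.

12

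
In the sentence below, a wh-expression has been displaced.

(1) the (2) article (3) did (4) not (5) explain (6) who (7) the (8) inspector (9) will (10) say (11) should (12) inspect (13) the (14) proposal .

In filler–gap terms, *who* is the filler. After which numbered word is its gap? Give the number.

10

Underlying clause: The inspector will say who should inspect the proposal.
'who' is the subject of the clause embedded under 'say'. Fronting leaves a gap immediately after 'say':
The article did not explain who the inspector will say ___ should inspect the proposal.
'say' is word 10.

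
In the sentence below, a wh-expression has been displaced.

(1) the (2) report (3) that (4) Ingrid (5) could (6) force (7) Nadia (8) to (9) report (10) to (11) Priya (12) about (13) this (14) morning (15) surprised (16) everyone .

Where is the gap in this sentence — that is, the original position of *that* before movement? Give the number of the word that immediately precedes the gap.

'that' is the object of the preposition 'about'. It moves to the left edge, and the trace sits right after 'about':
The report that Ingrid could force Nadia to report to Priya about ___ this morning surprised everyone.
'about' is word 12.

12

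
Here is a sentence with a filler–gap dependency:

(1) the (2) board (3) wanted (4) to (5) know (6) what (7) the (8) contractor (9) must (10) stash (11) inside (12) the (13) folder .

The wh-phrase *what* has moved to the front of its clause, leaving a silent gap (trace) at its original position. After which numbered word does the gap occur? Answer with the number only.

10

Before movement: The contractor must stash what inside the folder.
'what' functions as the direct object of 'stash'. It moves to the left edge, and the trace sits right after 'stash':
The board wanted to know what the contractor must stash ___ inside the folder.
'stash' is word 10.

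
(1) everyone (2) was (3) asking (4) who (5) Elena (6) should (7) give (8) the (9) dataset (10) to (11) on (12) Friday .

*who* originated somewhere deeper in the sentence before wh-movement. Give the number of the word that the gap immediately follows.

Pre-movement form: Elena should give the dataset to who on Friday.
'who' is the object of the preposition 'to' (recipient of 'give'). Fronting leaves a gap immediately after 'to':
Everyone was asking who Elena should give the dataset to ___ on Friday.
'to' is word 10.

10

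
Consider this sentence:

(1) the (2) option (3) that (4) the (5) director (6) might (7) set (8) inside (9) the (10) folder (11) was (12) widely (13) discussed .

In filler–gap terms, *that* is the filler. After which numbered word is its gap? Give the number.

The filler 'that' is interpreted as the direct object of 'set'. Wh-movement fronts it, leaving a gap right after 'set':
The option that the director might set ___ inside the folder was widely discussed.
'set' is word 7.

7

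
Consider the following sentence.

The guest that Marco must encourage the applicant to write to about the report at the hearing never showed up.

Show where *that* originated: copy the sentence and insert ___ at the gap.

The filler 'that' is interpreted as the object of the preposition 'to'. The gap is right after 'to'.

The guest that Marco must encourage the applicant to write to ___ about the report at the hearing never showed up.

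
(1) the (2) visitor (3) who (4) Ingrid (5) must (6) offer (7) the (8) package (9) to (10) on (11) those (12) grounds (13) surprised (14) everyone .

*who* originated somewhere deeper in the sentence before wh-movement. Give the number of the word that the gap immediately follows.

'who' functions as the object of the preposition 'to' (recipient of 'offer'). Fronting leaves a gap immediately after 'to':
The visitor who Ingrid must offer the package to ___ on those grounds surprised everyone.
'to' is word 9.

9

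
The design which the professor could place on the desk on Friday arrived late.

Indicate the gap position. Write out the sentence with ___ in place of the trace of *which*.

'which' is the direct object of 'place'. The gap is right after 'place'.

The design which the professor could place ___ on the desk on Friday arrived late.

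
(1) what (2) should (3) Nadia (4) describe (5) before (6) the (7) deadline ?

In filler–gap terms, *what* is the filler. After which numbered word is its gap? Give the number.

4

In situ: Nadia should describe what before the deadline.
'what' functions as the direct object of 'describe'. Fronting leaves a gap immediately after 'describe':
What should Nadia describe ___ before the deadline?
'describe' is word 4.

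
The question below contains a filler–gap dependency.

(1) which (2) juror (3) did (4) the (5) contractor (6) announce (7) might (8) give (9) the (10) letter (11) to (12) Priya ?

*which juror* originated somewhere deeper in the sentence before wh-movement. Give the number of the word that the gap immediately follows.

6

In situ: The contractor did announce which juror might give the letter to Priya.
'which juror' is the subject of the clause embedded under 'announce'. Fronting leaves a gap immediately after 'announce':
Which juror did the contractor announce ___ might give the letter to Priya?
'announce' is word 6.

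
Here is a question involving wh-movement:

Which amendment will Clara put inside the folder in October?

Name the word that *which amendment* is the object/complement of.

put

Pre-movement form: Clara will put which amendment inside the folder in October.
'which amendment' is the direct object of 'put'. Fronting leaves a gap immediately after 'put':
Which amendment will Clara put ___ inside the folder in October?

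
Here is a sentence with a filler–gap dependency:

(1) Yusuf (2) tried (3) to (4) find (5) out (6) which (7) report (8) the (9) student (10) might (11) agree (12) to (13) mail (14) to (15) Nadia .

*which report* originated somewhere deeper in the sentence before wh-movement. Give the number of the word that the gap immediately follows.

Underlying clause: The student might agree to mail which report to Nadia.
The filler 'which report' is interpreted as the direct object of 'mail'. Fronting leaves a gap immediately after 'mail':
Yusuf tried to find out which report the student might agree to mail ___ to Nadia.
'mail' is word 13.

13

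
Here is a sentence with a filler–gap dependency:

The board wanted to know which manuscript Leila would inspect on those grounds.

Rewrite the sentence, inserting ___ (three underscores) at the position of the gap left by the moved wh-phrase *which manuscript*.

The board wanted to know which manuscript Leila would inspect ___ on those grounds.

In situ: Leila would inspect which manuscript on those grounds.
The filler 'which manuscript' is interpreted as the direct object of 'inspect'. The gap is right after 'inspect'.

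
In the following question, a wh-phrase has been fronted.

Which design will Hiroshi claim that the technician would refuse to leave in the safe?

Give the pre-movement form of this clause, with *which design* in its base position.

The filler 'which design' is interpreted as the direct object of 'leave'. Fronting leaves a gap immediately after 'leave':
Which design will Hiroshi claim that the technician would refuse to leave ___ in the safe?

Hiroshi will claim that the technician would refuse to leave which design in the safe.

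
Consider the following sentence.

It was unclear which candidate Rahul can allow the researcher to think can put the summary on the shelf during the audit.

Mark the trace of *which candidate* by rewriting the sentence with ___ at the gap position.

Underlying clause: Rahul can allow the researcher to think which candidate can put the summary on the shelf during the audit.
The filler 'which candidate' is interpreted as the subject of the clause embedded under 'think'. The gap is right after 'think'.

It was unclear which candidate Rahul can allow the researcher to think ___ can put the summary on the shelf during the audit.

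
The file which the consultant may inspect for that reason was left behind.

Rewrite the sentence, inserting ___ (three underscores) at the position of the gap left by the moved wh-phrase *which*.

The file which the consultant may inspect ___ for that reason was left behind.

'which' is the direct object of 'inspect'. The gap is right after 'inspect'.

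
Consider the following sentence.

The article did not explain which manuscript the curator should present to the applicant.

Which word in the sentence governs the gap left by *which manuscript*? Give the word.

present

Underlying clause: The curator should present which manuscript to the applicant.
'which manuscript' is the direct object of 'present'. Fronting leaves a gap immediately after 'present':
The article did not explain which manuscript the curator should present ___ to the applicant.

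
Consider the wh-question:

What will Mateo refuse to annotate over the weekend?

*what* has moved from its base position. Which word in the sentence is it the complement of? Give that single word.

Before movement: Mateo will refuse to annotate what over the weekend.
'what' is the direct object of 'annotate'. Wh-movement fronts it, leaving a gap right after 'annotate':
What will Mateo refuse to annotate ___ over the weekend?

annotate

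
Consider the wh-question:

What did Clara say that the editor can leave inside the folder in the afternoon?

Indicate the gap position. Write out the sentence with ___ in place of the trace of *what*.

Pre-movement form: Clara did say that the editor can leave what inside the folder in the afternoon.
'what' is the direct object of 'leave'. The gap is right after 'leave'.

What did Clara say that the editor can leave ___ inside the folder in the afternoon?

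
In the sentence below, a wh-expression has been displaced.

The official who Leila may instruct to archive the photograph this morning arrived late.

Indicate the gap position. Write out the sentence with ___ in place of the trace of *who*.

The official who Leila may instruct ___ to archive the photograph this morning arrived late.

The filler 'who' is interpreted as the direct object of 'instruct'. The gap is right after 'instruct'.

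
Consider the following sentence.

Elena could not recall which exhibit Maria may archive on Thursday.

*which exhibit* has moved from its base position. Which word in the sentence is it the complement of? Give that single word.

archive

In situ: Maria may archive which exhibit on Thursday.
'which exhibit' functions as the direct object of 'archive'. Wh-movement fronts it, leaving a gap right after 'archive':
Elena could not recall which exhibit Maria may archive ___ on Thursday.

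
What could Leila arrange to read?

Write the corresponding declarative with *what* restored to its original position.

Leila could arrange to read what.

'what' functions as the direct object of 'read'. It moves to the left edge, and the trace sits right after 'read':
What could Leila arrange to read ___?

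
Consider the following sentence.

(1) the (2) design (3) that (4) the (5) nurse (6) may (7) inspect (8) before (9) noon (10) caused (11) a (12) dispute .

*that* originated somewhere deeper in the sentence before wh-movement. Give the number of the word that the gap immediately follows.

7

'that' is the direct object of 'inspect'. Fronting leaves a gap immediately after 'inspect':
The design that the nurse may inspect ___ before noon caused a dispute.
'inspect' is word 7.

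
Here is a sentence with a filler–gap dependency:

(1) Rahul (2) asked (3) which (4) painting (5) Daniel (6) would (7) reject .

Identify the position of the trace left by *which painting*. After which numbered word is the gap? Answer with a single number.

Before movement: Daniel would reject which painting.
The filler 'which painting' is interpreted as the direct object of 'reject'. Fronting leaves a gap immediately after 'reject':
Rahul asked which painting Daniel would reject ___.
'reject' is word 7.

7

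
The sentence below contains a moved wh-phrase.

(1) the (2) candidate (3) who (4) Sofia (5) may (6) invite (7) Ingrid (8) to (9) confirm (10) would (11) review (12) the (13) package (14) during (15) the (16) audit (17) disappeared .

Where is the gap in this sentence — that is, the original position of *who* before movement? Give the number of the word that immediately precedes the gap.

'who' functions as the subject of the clause embedded under 'confirm'. It moves to the left edge, and the trace sits right after 'confirm':
The candidate who Sofia may invite Ingrid to confirm ___ would review the package during the audit disappeared.
'confirm' is word 9.

9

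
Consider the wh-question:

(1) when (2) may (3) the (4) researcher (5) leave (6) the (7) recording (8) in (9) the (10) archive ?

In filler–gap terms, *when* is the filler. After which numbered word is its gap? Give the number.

10

Underlying clause: The researcher may leave the recording in the archive when.
'when' functions as the temporal adjunct. Wh-movement fronts it, leaving a gap right after 'archive':
When may the researcher leave the recording in the archive ___?
'archive' is word 10.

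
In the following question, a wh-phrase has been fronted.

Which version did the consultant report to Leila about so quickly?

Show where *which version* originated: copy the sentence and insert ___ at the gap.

Which version did the consultant report to Leila about ___ so quickly?

Before movement: The consultant did report to Leila about which version so quickly.
The filler 'which version' is interpreted as the object of the preposition 'about'. The gap is right after 'about'.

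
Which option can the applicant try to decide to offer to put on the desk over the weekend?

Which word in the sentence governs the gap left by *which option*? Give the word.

put

Before movement: The applicant can try to decide to offer to put which option on the desk over the weekend.
'which option' functions as the direct object of 'put'. Wh-movement fronts it, leaving a gap right after 'put':
Which option can the applicant try to decide to offer to put ___ on the desk over the weekend?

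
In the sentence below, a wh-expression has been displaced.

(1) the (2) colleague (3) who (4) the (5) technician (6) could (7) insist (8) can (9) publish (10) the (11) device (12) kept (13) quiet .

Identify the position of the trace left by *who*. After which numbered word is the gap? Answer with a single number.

7

The filler 'who' is interpreted as the subject of the clause embedded under 'insist'. Wh-movement fronts it, leaving a gap right after 'insist':
The colleague who the technician could insist ___ can publish the device kept quiet.
'insist' is word 7.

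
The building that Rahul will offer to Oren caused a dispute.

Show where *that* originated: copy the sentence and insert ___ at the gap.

The filler 'that' is interpreted as the direct object of 'offer'. The gap is right after 'offer'.

The building that Rahul will offer ___ to Oren caused a dispute.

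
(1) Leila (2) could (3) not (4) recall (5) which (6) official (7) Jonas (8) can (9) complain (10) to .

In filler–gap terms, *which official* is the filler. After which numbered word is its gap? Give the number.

10

Before movement: Jonas can complain to which official.
'which official' is the object of the preposition 'to'. Wh-movement fronts it, leaving a gap right after 'to':
Leila could not recall which official Jonas can complain to ___.
'to' is word 10.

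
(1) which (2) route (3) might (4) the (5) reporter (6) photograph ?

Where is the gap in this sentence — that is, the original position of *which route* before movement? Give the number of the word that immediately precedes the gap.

Pre-movement form: The reporter might photograph which route.
'which route' is the direct object of 'photograph'. Fronting leaves a gap immediately after 'photograph':
Which route might the reporter photograph ___?
'photograph' is word 6.

6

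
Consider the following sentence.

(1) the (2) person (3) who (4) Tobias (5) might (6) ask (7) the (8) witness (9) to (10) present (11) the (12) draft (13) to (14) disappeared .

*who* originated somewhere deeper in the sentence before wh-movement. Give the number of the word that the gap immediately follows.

The filler 'who' is interpreted as the object of the preposition 'to' (recipient of 'present'). Wh-movement fronts it, leaving a gap right after 'to':
The person who Tobias might ask the witness to present the draft to ___ disappeared.
'to' is word 13.

13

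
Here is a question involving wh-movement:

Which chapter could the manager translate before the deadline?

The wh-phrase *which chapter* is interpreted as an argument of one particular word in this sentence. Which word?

translate

In situ: The manager could translate which chapter before the deadline.
'which chapter' is the direct object of 'translate'. Wh-movement fronts it, leaving a gap right after 'translate':
Which chapter could the manager translate ___ before the deadline?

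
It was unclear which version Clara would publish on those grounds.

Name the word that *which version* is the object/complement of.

publish

Underlying clause: Clara would publish which version on those grounds.
The filler 'which version' is interpreted as the direct object of 'publish'. Wh-movement fronts it, leaving a gap right after 'publish':
It was unclear which version Clara would publish ___ on those grounds.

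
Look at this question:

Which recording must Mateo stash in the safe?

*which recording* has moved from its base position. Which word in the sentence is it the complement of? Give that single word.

Underlying clause: Mateo must stash which recording in the safe.
'which recording' is the direct object of 'stash'. It moves to the left edge, and the trace sits right after 'stash':
Which recording must Mateo stash ___ in the safe?

stash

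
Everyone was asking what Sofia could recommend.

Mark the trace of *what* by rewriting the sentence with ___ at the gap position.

Everyone was asking what Sofia could recommend ___.

Before movement: Sofia could recommend what.
The filler 'what' is interpreted as the direct object of 'recommend'. The gap is right after 'recommend'.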